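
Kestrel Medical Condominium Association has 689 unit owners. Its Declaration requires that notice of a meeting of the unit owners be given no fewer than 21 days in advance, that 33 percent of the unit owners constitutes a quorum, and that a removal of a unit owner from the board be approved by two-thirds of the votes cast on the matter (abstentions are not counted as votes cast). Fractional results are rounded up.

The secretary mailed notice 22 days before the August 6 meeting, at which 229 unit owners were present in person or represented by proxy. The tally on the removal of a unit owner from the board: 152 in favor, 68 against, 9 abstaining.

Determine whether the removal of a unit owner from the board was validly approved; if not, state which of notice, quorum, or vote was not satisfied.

Valid — all requirements satisfied.

Notice: 22 days given; 21 required. Satisfied.
Quorum: 33% of 689 = 227.37, rounded up to 228; 229 present. Satisfied.
Vote: requires two-thirds of the votes cast (229 − 9 abstaining = 220); 2/3 of 220 = 146.67, rounded up to 147, so 147 needed; 152 in favor. Satisfied.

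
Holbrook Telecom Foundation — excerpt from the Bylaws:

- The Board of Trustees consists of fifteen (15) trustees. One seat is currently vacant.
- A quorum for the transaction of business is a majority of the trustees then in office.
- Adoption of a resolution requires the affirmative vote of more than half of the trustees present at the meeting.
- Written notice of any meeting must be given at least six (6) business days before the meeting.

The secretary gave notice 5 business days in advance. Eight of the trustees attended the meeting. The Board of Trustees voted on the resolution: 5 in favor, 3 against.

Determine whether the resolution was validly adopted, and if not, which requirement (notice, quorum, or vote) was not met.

Invalid — notice requirement not satisfied.

Notice: 5 business days given; 6 required (5 < 6). Not satisfied.
Quorum: 8 present; quorum is 8. Satisfied.
Vote: the resolution requires a majority of the trustees present (8). A majority of 8 is 5, so 5 affirmative votes are needed; 5 voted in favor. Satisfied.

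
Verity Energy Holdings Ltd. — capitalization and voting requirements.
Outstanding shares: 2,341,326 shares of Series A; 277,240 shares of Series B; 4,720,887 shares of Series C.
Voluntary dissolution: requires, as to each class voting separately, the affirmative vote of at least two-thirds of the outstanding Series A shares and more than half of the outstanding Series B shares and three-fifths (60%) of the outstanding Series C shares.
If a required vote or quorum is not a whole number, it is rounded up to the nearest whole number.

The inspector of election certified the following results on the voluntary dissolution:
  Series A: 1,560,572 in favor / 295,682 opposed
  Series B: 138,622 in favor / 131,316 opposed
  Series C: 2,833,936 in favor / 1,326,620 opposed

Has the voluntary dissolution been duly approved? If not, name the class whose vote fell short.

Not approved — the Series A shares did not give the required vote.

Series A: 2/3 of 2341326 = 1560884; 1,560,884 required, 1,560,572 in favor — not approved.
Series B: a majority of 277240 is 138621; 138,621 required, 138,622 in favor — approved.
Series C: 3/5 of 4720887 = 2832532.20, rounded up to 2832533; 2,832,533 required, 2,833,936 in favor — approved.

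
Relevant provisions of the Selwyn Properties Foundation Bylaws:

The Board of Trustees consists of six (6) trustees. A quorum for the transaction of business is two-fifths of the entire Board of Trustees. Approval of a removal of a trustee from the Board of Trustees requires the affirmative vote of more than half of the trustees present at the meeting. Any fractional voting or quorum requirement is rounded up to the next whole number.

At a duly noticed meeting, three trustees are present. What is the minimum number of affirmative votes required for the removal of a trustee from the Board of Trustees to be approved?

2

The removal of a trustee from the Board of Trustees requires a majority of the trustees present (3).
A majority of 3 is 2.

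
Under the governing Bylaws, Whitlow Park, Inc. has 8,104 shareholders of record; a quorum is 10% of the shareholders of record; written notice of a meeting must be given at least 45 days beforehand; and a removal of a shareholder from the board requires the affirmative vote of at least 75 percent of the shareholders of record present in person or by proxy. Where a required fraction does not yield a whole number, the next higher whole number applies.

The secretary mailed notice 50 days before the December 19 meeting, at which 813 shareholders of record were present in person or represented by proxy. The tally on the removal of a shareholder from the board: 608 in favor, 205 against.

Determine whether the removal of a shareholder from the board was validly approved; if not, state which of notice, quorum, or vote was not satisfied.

Notice: 50 days given; 45 required. Satisfied.
Quorum: 10% of 8,104 = 810.40, rounded up to 811; 813 present. Satisfied.
Vote: requires three-fourths of those present (813); 3/4 of 813 = 609.75, rounded up to 610, so 610 needed; 608 in favor. Not satisfied.

Invalid — vote requirement not satisfied.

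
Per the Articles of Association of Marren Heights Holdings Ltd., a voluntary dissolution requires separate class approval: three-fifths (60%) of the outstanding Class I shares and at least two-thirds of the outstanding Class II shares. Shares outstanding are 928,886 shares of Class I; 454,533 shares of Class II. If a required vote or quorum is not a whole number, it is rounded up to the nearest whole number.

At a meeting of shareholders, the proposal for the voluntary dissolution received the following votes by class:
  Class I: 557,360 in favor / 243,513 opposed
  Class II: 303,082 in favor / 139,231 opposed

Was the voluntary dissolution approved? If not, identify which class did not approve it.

Class I: 3/5 of 928886 = 557331.60, rounded up to 557332; 557,332 required, 557,360 in favor — approved.
Class II: 2/3 of 454533 = 303022; 303,022 required, 303,082 in favor — approved.

Approved — every class gave the required vote.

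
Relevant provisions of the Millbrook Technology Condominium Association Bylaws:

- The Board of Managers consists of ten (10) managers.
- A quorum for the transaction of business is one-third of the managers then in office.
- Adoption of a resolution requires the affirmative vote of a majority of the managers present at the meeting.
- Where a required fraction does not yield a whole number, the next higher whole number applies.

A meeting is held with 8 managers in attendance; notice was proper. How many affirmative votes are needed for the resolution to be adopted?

5

The resolution requires a majority of the managers present (8).
A majority of 8 is 5.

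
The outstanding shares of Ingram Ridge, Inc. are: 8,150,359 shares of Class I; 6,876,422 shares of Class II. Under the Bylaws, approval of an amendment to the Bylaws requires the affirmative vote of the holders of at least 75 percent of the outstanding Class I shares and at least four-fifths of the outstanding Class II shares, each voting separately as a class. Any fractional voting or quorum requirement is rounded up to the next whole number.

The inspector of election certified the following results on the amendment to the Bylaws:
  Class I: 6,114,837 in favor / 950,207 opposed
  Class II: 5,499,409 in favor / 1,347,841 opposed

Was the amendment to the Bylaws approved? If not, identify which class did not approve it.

Class I: 3/4 of 8150359 = 6112769.25, rounded up to 6112770; 6,112,770 required, 6,114,837 in favor — approved.
Class II: 4/5 of 6876422 = 5501137.60, rounded up to 5501138; 5,501,138 required, 5,499,409 in favor — not approved.

Not approved — the Class II shares did not give the required vote.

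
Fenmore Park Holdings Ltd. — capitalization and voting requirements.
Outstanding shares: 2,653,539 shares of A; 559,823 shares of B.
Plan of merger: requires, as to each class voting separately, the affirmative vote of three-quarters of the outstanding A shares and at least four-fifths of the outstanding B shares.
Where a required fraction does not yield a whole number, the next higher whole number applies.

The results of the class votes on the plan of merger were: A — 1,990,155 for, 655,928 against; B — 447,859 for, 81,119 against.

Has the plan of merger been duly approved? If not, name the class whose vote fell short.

A: 3/4 of 2653539 = 1990154.25, rounded up to 1990155; 1,990,155 required, 1,990,155 in favor — approved.
B: 4/5 of 559823 = 447858.40, rounded up to 447859; 447,859 required, 447,859 in favor — approved.

Approved — every class gave the required vote.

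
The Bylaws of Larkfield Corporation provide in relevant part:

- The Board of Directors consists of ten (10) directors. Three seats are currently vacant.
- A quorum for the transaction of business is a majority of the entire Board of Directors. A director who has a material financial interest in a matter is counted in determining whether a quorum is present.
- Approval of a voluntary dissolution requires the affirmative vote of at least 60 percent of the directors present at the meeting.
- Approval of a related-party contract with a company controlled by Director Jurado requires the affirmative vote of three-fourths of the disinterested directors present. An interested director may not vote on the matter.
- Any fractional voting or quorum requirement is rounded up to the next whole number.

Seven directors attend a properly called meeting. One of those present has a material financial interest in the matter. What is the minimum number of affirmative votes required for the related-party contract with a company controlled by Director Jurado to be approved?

The related-party contract with a company controlled by Director Jurado requires three-fourths of the disinterested directors present (7 − 1 = 6).
3/4 of 6 = 4.50, rounded up to 5.

5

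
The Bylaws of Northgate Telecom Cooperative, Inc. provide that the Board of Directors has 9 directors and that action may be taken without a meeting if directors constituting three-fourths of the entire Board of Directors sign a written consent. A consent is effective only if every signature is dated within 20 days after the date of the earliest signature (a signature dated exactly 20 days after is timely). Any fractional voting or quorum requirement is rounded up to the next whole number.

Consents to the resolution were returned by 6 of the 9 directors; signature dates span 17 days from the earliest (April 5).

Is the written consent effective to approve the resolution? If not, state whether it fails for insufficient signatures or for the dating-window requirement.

Not effective — insufficient signatures.

Signatures required: three-fourths of 9 — 3/4 of 9 = 6.75, rounded up to 7, so 7 needed; 6 signed. Insufficient.
Dating window: the latest signature is 17 days after the earliest; the limit is 20 days. Within the window.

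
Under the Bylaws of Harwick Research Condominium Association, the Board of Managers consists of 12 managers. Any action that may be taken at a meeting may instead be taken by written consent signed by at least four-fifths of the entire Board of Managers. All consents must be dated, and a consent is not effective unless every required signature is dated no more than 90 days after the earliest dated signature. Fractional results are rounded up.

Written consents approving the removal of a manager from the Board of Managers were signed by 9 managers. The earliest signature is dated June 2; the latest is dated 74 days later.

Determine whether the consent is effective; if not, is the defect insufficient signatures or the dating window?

Signatures required: at least four-fifths of 12 — 4/5 of 12 = 9.60, rounded up to 10, so 10 needed; 9 signed. Insufficient.
Dating window: the latest signature is 74 days after the earliest; the limit is 90 days. Within the window.

Not effective — insufficient signatures.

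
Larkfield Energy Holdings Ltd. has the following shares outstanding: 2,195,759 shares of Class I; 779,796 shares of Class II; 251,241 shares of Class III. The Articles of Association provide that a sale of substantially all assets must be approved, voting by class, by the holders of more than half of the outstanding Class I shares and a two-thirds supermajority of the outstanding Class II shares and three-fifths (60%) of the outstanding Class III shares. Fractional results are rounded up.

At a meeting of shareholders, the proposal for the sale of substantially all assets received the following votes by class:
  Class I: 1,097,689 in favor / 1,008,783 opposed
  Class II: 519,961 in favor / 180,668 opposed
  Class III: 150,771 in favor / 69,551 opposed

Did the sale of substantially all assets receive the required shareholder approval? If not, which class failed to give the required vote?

Class I: a majority of 2195759 is 1097880; 1,097,880 required, 1,097,689 in favor — not approved.
Class II: 2/3 of 779796 = 519864; 519,864 required, 519,961 in favor — approved.
Class III: 3/5 of 251241 = 150744.60, rounded up to 150745; 150,745 required, 150,771 in favor — approved.

Not approved — the Class I shares did not give the required vote.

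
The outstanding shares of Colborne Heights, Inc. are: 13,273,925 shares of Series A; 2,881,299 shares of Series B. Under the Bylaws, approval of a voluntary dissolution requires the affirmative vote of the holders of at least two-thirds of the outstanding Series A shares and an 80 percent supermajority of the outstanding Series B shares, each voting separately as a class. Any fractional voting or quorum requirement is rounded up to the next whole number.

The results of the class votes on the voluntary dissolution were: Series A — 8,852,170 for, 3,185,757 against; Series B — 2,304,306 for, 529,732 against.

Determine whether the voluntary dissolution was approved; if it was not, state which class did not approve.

Series A: 2/3 of 13273925 = 8849283.33, rounded up to 8849284; 8,849,284 required, 8,852,170 in favor — approved.
Series B: 4/5 of 2881299 = 2305039.20, rounded up to 2305040; 2,305,040 required, 2,304,306 in favor — not approved.

Not approved — the Series B shares did not give the required vote.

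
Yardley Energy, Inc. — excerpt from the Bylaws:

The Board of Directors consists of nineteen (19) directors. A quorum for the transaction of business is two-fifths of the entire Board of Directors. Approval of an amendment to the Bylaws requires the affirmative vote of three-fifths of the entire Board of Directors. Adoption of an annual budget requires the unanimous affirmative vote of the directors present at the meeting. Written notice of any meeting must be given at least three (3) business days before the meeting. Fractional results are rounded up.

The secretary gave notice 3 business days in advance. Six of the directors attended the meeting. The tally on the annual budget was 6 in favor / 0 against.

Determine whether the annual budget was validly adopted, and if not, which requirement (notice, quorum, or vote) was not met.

Invalid — quorum requirement not satisfied.

Notice: 3 business days given; 3 required (3 ≥ 3). Satisfied.
Quorum: 6 present; quorum is 8. Not satisfied.
Vote: the annual budget requires the unanimous vote of the directors present (6). Unanimous means all 6, so 6 affirmative votes are needed; 6 voted in favor. Satisfied. (Moot — without a quorum no business can be validly transacted.)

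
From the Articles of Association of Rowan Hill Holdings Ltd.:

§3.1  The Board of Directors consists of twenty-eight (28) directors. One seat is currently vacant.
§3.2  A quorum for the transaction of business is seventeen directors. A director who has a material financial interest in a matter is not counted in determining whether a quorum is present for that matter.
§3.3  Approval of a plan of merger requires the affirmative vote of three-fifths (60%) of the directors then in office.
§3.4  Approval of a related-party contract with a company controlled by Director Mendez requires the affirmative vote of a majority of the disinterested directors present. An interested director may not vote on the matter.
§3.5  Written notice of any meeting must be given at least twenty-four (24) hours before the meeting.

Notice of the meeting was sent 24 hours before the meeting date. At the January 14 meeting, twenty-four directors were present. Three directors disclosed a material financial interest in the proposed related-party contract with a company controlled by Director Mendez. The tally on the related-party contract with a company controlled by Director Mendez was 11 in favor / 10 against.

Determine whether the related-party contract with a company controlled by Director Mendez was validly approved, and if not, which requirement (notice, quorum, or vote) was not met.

Notice: 24 hours given; 24 required (24 ≥ 24). Satisfied.
Quorum: 24 present, but the 3 interested directors do not count, leaving 21. Quorum is 17. Satisfied.
Vote: the related-party contract with a company controlled by Director Mendez requires a majority of the disinterested directors present (24 − 3 = 21). A majority of 21 is 11, so 11 affirmative votes are needed; 11 voted in favor. Satisfied.

Valid — all requirements satisfied.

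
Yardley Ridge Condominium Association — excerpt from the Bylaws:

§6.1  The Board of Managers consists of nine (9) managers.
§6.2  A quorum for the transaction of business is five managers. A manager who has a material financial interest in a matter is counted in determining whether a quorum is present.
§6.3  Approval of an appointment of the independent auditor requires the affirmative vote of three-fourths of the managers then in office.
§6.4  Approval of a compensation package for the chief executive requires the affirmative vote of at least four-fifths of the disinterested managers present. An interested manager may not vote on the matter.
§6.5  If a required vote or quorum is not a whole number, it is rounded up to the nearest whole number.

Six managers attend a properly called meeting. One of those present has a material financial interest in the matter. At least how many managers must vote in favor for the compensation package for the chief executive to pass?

The compensation package for the chief executive requires four-fifths of the disinterested managers present (6 − 1 = 5).
4/5 of 5 = 4.

4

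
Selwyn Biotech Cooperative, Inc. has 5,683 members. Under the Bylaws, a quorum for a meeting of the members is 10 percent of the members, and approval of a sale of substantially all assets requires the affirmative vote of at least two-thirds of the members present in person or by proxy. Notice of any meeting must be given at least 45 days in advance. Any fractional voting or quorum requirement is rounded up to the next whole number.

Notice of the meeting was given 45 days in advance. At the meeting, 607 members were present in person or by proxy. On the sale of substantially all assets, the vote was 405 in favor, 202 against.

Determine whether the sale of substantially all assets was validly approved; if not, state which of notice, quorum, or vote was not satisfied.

Valid — all requirements satisfied.

Notice: 45 days given; 45 required. Satisfied.
Quorum: 10% of 5,683 = 568.30, rounded up to 569; 607 present. Satisfied.
Vote: requires two-thirds of those present (607); 2/3 of 607 = 404.67, rounded up to 405, so 405 needed; 405 in favor. Satisfied.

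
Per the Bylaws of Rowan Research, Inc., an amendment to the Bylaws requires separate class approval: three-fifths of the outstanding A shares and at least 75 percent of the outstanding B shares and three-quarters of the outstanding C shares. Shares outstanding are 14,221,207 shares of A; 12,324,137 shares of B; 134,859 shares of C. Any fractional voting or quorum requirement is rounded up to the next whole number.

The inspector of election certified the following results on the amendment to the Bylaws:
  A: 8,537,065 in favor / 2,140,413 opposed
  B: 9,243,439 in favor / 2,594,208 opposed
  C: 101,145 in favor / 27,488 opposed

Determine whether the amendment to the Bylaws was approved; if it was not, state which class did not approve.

A: 3/5 of 14221207 = 8532724.20, rounded up to 8532725; 8,532,725 required, 8,537,065 in favor — approved.
B: 3/4 of 12324137 = 9243102.75, rounded up to 9243103; 9,243,103 required, 9,243,439 in favor — approved.
C: 3/4 of 134859 = 101144.25, rounded up to 101145; 101,145 required, 101,145 in favor — approved.

Approved — every class gave the required vote.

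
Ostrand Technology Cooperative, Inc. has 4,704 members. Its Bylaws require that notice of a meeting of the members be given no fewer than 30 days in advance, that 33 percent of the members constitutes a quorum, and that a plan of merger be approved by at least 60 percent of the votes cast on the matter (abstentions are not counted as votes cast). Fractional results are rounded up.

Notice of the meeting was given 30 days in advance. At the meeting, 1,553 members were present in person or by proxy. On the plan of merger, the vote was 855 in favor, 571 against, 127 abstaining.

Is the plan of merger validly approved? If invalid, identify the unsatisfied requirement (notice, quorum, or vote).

Invalid — vote requirement not satisfied.

Notice: 30 days given; 30 required. Satisfied.
Quorum: 33% of 4,704 = 1,552.32, rounded up to 1,553; 1,553 present. Satisfied.
Vote: requires three-fifths of the votes cast (1,553 − 127 abstaining = 1,426); 3/5 of 1426 = 855.60, rounded up to 856, so 856 needed; 855 in favor. Not satisfied.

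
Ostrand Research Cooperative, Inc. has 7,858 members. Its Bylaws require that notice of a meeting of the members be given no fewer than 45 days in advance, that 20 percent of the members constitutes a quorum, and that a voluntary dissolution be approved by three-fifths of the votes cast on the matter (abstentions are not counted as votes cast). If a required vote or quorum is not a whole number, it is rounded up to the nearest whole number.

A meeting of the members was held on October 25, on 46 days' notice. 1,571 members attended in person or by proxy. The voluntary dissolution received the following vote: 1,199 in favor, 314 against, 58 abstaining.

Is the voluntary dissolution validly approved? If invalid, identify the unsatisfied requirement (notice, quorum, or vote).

Invalid — quorum requirement not satisfied.

Notice: 46 days given; 45 required. Satisfied.
Quorum: 20% of 7,858 = 1,571.60, rounded up to 1,572; 1,571 present. Not satisfied.
Vote: requires three-fifths of the votes cast (1,571 − 58 abstaining = 1,513); 3/5 of 1513 = 907.80, rounded up to 908, so 908 needed; 1,199 in favor. Satisfied.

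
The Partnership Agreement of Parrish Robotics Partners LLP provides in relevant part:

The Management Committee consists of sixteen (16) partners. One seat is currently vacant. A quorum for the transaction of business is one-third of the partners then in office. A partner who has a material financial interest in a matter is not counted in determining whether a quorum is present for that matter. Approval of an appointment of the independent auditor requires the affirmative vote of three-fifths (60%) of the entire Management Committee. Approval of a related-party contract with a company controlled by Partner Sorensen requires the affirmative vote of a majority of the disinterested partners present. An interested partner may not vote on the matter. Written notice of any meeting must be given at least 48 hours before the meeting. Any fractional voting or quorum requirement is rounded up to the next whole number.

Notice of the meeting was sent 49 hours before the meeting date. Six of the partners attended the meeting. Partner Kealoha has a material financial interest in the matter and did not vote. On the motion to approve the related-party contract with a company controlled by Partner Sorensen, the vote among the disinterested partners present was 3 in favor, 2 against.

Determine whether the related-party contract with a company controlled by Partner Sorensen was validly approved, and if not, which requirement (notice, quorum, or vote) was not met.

Valid — all requirements satisfied.

Notice: 49 hours given; 48 required (49 ≥ 48). Satisfied.
Quorum: 6 present, but the 1 interested partner does not count, leaving 5. Quorum is 5. Satisfied.
Vote: the related-party contract with a company controlled by Partner Sorensen requires a majority of the disinterested partners present (6 − 1 = 5). A majority of 5 is 3, so 3 affirmative votes are needed; 3 voted in favor. Satisfied.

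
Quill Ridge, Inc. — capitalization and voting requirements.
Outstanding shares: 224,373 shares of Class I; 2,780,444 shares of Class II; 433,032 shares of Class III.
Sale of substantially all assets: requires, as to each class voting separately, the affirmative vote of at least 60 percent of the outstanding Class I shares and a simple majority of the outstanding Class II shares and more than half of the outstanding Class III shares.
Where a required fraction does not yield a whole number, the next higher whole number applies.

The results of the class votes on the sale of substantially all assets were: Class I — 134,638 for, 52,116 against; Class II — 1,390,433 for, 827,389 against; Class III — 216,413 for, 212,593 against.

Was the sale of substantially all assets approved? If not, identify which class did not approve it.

Class I: 3/5 of 224373 = 134623.80, rounded up to 134624; 134,624 required, 134,638 in favor — approved.
Class II: a majority of 2780444 is 1390223; 1,390,223 required, 1,390,433 in favor — approved.
Class III: a majority of 433032 is 216517; 216,517 required, 216,413 in favor — not approved.

Not approved — the Class III shares did not give the required vote.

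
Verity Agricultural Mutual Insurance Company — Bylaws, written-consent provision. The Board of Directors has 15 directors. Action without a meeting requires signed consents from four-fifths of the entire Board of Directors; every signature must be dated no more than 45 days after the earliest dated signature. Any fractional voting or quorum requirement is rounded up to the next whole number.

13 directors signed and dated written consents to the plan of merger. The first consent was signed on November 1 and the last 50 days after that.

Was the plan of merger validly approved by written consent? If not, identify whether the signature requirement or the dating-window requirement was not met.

Signatures required: four-fifths of 15 — 4/5 of 15 = 12, so 12 needed; 13 signed. Sufficient.
Dating window: the latest signature is 50 days after the earliest; the limit is 45 days. Outside the window.

Not effective — dating-window requirement not satisfied.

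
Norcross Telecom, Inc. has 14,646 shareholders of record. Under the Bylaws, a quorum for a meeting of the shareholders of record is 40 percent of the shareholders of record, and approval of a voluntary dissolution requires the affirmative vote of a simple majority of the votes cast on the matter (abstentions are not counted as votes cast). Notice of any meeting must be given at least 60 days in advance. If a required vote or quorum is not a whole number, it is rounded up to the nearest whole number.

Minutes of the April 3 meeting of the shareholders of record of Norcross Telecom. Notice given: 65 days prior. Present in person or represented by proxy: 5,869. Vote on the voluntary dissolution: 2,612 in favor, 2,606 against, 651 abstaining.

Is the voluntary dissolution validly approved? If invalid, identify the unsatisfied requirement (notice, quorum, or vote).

Notice: 65 days given; 60 required. Satisfied.
Quorum: 40% of 14,646 = 5,858.40, rounded up to 5,859; 5,869 present. Satisfied.
Vote: requires a majority of the votes cast (5,869 − 651 abstaining = 5,218); a majority of 5218 is 2610, so 2,610 needed; 2,612 in favor. Satisfied.

Valid — all requirements satisfied.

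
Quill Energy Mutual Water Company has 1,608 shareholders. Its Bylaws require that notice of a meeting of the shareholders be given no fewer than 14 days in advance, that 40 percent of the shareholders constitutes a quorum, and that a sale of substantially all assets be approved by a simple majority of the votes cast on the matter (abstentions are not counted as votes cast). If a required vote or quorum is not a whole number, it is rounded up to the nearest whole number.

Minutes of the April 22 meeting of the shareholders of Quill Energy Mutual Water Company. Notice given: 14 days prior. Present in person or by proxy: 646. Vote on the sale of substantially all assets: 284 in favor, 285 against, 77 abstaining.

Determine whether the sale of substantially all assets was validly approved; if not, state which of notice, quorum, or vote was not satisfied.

Notice: 14 days given; 14 required. Satisfied.
Quorum: 40% of 1,608 = 643.20, rounded up to 644; 646 present. Satisfied.
Vote: requires a majority of the votes cast (646 − 77 abstaining = 569); a majority of 569 is 285, so 285 needed; 284 in favor. Not satisfied.

Invalid — vote requirement not satisfied.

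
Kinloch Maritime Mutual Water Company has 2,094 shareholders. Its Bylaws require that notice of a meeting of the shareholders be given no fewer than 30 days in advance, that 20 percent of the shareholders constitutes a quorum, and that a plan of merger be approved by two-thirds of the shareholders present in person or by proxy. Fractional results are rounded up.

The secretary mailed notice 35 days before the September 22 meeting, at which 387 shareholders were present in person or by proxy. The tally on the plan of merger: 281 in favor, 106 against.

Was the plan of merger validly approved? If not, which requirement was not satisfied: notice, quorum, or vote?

Notice: 35 days given; 30 required. Satisfied.
Quorum: 20% of 2,094 = 418.80, rounded up to 419; 387 present. Not satisfied.
Vote: requires two-thirds of those present (387); 2/3 of 387 = 258, so 258 needed; 281 in favor. Satisfied.

Invalid — quorum requirement not satisfied.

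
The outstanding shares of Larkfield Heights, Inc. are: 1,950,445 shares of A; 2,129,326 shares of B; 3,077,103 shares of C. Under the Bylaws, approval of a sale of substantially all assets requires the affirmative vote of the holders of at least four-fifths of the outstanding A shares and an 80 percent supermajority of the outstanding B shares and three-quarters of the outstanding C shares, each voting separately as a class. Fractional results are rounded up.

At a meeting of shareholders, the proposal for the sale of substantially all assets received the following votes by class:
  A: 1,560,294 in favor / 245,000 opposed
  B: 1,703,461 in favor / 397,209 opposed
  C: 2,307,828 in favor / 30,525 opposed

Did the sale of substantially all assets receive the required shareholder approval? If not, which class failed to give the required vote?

Not approved — the A shares did not give the required vote.

A: 4/5 of 1950445 = 1560356; 1,560,356 required, 1,560,294 in favor — not approved.
B: 4/5 of 2129326 = 1703460.80, rounded up to 1703461; 1,703,461 required, 1,703,461 in favor — approved.
C: 3/4 of 3077103 = 2307827.25, rounded up to 2307828; 2,307,828 required, 2,307,828 in favor — approved.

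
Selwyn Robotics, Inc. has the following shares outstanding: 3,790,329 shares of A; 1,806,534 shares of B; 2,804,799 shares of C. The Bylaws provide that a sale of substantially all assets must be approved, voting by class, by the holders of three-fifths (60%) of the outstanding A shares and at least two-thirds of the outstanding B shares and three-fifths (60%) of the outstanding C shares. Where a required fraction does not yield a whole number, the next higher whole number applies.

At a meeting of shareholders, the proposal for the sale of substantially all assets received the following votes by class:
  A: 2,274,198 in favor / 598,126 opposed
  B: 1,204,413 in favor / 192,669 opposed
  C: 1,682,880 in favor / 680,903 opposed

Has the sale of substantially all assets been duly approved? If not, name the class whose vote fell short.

A: 3/5 of 3790329 = 2274197.40, rounded up to 2274198; 2,274,198 required, 2,274,198 in favor — approved.
B: 2/3 of 1806534 = 1204356; 1,204,356 required, 1,204,413 in favor — approved.
C: 3/5 of 2804799 = 1682879.40, rounded up to 1682880; 1,682,880 required, 1,682,880 in favor — approved.

Approved — every class gave the required vote.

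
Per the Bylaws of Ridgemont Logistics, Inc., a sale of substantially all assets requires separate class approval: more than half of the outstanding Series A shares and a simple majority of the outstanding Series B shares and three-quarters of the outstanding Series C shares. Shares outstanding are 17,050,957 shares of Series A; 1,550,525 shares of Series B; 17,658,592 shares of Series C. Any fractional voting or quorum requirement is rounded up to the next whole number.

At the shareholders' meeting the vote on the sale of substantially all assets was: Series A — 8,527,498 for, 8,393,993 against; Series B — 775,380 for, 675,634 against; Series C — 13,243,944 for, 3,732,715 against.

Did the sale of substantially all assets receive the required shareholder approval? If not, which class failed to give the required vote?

Approved — every class gave the required vote.

Series A: a majority of 17050957 is 8525479; 8,525,479 required, 8,527,498 in favor — approved.
Series B: a majority of 1550525 is 775263; 775,263 required, 775,380 in favor — approved.
Series C: 3/4 of 17658592 = 13243944; 13,243,944 required, 13,243,944 in favor — approved.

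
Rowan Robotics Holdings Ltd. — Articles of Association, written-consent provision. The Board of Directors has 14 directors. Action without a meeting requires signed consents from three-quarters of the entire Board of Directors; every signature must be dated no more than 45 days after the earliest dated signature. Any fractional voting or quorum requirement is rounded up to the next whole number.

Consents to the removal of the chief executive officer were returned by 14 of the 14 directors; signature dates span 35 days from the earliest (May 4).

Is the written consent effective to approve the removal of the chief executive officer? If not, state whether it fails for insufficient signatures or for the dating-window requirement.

Signatures required: three-quarters of 14 — 3/4 of 14 = 10.50, rounded up to 11, so 11 needed; 14 signed. Sufficient.
Dating window: the latest signature is 35 days after the earliest; the limit is 45 days. Within the window.

Effective — both the signature and dating-window requirements are satisfied.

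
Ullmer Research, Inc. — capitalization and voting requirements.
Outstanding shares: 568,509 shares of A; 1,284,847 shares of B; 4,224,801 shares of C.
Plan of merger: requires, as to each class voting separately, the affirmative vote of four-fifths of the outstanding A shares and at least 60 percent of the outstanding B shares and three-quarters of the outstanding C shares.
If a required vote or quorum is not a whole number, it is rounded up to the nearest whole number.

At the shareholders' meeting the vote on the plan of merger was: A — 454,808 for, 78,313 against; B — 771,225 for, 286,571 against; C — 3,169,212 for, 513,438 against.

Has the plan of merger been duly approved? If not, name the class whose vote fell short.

Approved — every class gave the required vote.

A: 4/5 of 568509 = 454807.20, rounded up to 454808; 454,808 required, 454,808 in favor — approved.
B: 3/5 of 1284847 = 770908.20, rounded up to 770909; 770,909 required, 771,225 in favor — approved.
C: 3/4 of 4224801 = 3168600.75, rounded up to 3168601; 3,168,601 required, 3,169,212 in favor — approved.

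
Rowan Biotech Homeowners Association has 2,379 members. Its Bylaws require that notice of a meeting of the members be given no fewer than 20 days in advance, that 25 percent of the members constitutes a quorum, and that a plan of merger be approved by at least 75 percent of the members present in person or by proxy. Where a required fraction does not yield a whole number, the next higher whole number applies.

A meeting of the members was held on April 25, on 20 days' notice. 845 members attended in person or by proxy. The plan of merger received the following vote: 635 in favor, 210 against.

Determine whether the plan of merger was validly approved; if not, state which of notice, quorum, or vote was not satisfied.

Notice: 20 days given; 20 required. Satisfied.
Quorum: 25% of 2,379 = 594.75, rounded up to 595; 845 present. Satisfied.
Vote: requires three-fourths of those present (845); 3/4 of 845 = 633.75, rounded up to 634, so 634 needed; 635 in favor. Satisfied.

Valid — all requirements satisfied.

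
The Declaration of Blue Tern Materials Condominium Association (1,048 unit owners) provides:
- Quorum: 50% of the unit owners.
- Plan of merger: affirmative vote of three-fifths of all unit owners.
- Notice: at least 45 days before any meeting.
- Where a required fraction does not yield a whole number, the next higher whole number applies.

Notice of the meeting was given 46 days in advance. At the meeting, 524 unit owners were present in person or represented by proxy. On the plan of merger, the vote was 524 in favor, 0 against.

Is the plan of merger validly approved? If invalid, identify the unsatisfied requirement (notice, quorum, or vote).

Invalid — vote requirement not satisfied.

Notice: 46 days given; 45 required. Satisfied.
Quorum: 50% of 1,048 = 524; 524 present. Satisfied.
Vote: requires three-fifths of all unit owners (1,048); 3/5 of 1048 = 628.80, rounded up to 629, so 629 needed; 524 in favor. Not satisfied.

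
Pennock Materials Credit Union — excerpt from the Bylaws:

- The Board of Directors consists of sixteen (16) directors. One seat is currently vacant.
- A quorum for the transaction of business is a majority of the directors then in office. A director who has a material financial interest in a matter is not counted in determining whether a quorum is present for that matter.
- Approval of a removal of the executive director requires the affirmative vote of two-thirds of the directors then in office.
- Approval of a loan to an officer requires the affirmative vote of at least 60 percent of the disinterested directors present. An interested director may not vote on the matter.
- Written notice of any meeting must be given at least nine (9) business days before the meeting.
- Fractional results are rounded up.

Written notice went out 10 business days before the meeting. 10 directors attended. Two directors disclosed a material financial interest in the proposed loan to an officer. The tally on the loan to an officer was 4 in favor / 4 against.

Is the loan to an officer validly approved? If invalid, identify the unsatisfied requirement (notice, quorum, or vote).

Invalid — vote requirement not satisfied.

Notice: 10 business days given; 9 required (10 ≥ 9). Satisfied.
Quorum: 10 present, but the 2 interested directors do not count, leaving 8. Quorum is 8. Satisfied.
Vote: the loan to an officer requires three-fifths of the disinterested directors present (10 − 2 = 8). 3/5 of 8 = 4.80, rounded up to 5, so 5 affirmative votes are needed; 4 voted in favor. Not satisfied.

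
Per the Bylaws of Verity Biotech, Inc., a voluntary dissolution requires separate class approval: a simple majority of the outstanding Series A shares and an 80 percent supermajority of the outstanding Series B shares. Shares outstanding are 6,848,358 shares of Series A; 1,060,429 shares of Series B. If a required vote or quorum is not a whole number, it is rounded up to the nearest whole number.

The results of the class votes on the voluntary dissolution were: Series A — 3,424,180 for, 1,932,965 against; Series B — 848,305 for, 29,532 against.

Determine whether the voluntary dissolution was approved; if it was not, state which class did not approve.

Series A: a majority of 6848358 is 3424180; 3,424,180 required, 3,424,180 in favor — approved.
Series B: 4/5 of 1060429 = 848343.20, rounded up to 848344; 848,344 required, 848,305 in favor — not approved.

Not approved — the Series B shares did not give the required vote.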